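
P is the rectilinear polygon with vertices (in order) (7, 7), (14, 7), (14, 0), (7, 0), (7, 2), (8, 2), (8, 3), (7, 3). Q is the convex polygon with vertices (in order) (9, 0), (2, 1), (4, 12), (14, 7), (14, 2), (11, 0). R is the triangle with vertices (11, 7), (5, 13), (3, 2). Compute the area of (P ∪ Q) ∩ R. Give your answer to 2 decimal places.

The region (P ∪ Q) ∩ R is the polygon with vertices (8,10), (11,7), (3,2), (4.75,11.625).
By the shoelace formula its area is 36.56.

36.56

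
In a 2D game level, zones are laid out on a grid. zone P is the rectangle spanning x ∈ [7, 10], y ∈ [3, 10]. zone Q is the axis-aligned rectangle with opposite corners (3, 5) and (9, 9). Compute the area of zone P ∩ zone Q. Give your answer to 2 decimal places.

|zone P∩zone Q|: x∈[7,9], y∈[5,9] → 2·4 = 8.

8.00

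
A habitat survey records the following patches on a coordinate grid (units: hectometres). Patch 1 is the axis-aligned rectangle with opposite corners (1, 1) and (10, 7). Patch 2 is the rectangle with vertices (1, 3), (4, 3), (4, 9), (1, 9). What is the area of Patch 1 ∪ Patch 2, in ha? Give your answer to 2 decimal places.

By inclusion–exclusion:
Individual areas: |Patch 1| = 54, |Patch 2| = 18.
|Patch 1∩Patch 2|: x∈[1,4], y∈[3,7] → 3·4 = 12.
|Patch 1 ∪ Patch 2| = 72 − 12 = 60.00.

60.00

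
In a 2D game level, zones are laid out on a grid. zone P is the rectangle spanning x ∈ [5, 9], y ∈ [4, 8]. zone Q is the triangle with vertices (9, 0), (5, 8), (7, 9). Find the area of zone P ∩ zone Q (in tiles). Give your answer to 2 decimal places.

The intersection is the polygon with vertices (7.222,8), (8.111,4), (7,4), (5,8).
By the shoelace formula its area is 6.67.

6.67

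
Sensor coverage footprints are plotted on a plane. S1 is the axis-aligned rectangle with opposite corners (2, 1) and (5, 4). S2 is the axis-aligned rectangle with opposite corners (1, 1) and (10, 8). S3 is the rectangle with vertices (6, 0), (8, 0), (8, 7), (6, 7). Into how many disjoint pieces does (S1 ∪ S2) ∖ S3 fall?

(S1 ∪ S2) ∖ S3 is a single connected region.

1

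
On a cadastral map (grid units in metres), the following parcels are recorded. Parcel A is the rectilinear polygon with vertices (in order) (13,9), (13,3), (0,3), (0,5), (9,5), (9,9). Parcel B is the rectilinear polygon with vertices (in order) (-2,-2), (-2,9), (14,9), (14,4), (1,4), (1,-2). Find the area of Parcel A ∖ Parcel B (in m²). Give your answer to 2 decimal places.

12.00

|Parcel A| = 42, |Parcel A∩Parcel B| = 30.
|Parcel A ∖ Parcel B| = |Parcel A| − |Parcel A∩Parcel B| = 42 − 30 = 12.00.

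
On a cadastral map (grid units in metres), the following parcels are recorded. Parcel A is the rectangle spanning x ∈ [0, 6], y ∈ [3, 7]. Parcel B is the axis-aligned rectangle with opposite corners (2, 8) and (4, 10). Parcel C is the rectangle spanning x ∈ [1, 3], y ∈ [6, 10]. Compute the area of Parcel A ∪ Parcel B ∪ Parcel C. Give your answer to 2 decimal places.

By inclusion–exclusion:
Individual areas: |Parcel A| = 24, |Parcel B| = 4, |Parcel C| = 8.
|Parcel A∩Parcel B| = 0 (no overlap).
|Parcel A∩Parcel C|: x∈[1,3], y∈[6,7] → 2·1 = 2.
|Parcel B∩Parcel C|: x∈[2,3], y∈[8,10] → 1·2 = 2.
|Parcel A∩Parcel B∩Parcel C| = 0.
|Parcel A ∪ Parcel B ∪ Parcel C| = 36 − 4 + 0 = 32.00.

32.00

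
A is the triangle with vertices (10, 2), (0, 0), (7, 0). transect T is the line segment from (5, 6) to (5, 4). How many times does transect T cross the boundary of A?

The segment lies entirely outside A and never meets its boundary.

0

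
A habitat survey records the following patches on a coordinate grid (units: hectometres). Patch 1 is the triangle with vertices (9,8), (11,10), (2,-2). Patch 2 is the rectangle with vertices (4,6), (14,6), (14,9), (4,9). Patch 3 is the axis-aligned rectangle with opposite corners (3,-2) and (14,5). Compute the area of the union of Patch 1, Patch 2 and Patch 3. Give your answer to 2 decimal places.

By inclusion–exclusion:
Individual areas: |Patch 1| = 3, |Patch 2| = 30, |Patch 3| = 77.
|Patch 1∩Patch 2| = 1.275.
|Patch 1∩Patch 3| = 1.1774.
|Patch 2∩Patch 3| = 0 (no overlap).
|Patch 1∩Patch 2∩Patch 3| = 0.
|Patch 1 ∪ Patch 2 ∪ Patch 3| = 110 − 2.4524 + 0 = 107.55.

107.55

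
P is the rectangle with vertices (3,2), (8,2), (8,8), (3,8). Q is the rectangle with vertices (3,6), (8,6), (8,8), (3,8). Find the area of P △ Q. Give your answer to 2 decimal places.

|P∩Q|: x∈[3,8], y∈[6,8] → 5·2 = 10.
|P △ Q| = |P| + |Q| − 2·|P∩Q| = 30 + 10 − 20 = 20.00.

20.00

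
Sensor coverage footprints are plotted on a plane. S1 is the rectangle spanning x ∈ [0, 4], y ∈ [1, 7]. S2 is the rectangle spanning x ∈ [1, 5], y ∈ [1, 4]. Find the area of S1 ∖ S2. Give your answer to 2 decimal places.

|S1∩S2|: x∈[1,4], y∈[1,4] → 3·3 = 9.
|S1| = 24.
|S1 ∖ S2| = |S1| − |S1∩S2| = 24 − 9 = 15.00.

15.00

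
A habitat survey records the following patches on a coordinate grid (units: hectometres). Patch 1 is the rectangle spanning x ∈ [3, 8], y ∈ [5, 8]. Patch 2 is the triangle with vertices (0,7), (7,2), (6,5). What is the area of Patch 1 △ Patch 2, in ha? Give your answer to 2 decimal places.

|Patch 1| = 15, |Patch 2| = 8, |Patch 1∩Patch 2| = 1.5.
|Patch 1 △ Patch 2| = |Patch 1| + |Patch 2| − 2·|Patch 1∩Patch 2| = 15 + 8 − 3 = 20.00.

20.00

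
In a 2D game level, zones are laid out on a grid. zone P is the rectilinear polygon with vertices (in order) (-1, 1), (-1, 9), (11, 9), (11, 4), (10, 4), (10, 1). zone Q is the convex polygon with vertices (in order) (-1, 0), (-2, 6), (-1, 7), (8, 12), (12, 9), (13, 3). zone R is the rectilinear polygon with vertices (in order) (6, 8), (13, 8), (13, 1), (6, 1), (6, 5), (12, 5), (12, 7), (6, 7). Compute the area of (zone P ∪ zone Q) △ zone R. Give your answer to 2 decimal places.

|zone P ∪ zone Q| = 123.8976.
|(zone P ∪ zone Q) ∩ zone R| = 29.881.
|(zone P ∪ zone Q) △ zone R| = 123.8976 + 37 − 59.7619 = 101.14.

101.14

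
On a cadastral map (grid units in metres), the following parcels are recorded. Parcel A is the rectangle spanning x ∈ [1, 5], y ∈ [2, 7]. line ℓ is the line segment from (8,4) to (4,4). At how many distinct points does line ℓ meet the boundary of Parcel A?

The segment meets the boundary at (5,4).

1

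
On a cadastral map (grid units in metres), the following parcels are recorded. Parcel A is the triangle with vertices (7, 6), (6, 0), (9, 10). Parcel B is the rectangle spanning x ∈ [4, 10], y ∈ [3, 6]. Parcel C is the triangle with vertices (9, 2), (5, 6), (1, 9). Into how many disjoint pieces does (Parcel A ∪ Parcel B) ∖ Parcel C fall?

2

(Parcel A ∪ Parcel B) ∖ Parcel C splits into 2 disjoint pieces (area 7.0286, area 12.1).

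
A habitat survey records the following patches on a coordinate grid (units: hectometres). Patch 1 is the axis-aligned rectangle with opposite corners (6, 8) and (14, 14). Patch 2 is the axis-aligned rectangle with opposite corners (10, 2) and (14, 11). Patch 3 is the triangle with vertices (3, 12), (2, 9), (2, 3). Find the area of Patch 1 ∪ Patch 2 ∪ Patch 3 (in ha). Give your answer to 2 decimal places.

By inclusion–exclusion:
Individual areas: |Patch 1| = 48, |Patch 2| = 36, |Patch 3| = 3.
|Patch 1∩Patch 2|: x∈[10,14], y∈[8,11] → 4·3 = 12.
|Patch 1∩Patch 3| = 0.
|Patch 2∩Patch 3| = 0.
|Patch 1∩Patch 2∩Patch 3| = 0.
|Patch 1 ∪ Patch 2 ∪ Patch 3| = 87 − 12 + 0 = 75.00.

75.00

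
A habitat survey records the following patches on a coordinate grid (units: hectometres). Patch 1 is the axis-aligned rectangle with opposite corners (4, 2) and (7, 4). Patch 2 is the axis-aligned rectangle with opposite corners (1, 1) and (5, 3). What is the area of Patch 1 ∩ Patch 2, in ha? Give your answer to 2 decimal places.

|Patch 1∩Patch 2|: x∈[4,5], y∈[2,3] → 1·1 = 1.

1.00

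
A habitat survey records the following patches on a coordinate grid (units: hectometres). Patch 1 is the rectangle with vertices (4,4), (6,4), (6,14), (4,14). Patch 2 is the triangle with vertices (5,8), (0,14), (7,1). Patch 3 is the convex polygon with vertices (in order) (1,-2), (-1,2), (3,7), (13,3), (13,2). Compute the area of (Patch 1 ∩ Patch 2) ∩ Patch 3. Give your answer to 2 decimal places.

2.35

The region (Patch 1 ∩ Patch 2) ∩ Patch 3 is the polygon with vertices (5.385,4), (4,6.571), (4,6.6), (5.581,5.968), (6,4.5), (6,4).
By the shoelace formula its area is 2.35.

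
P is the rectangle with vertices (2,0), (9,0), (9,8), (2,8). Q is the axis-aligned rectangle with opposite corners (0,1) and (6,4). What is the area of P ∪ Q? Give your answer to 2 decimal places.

62.00

By inclusion–exclusion:
Individual areas: |P| = 56, |Q| = 18.
|P∩Q|: x∈[2,6], y∈[1,4] → 4·3 = 12.
|P ∪ Q| = 74 − 12 = 62.00.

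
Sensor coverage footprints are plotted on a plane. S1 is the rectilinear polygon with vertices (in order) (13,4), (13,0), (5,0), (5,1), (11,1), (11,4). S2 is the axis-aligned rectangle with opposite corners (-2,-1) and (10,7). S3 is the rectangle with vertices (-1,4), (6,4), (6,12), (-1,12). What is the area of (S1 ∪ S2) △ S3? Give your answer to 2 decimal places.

119.00

|S1 ∪ S2| = 105.
|(S1 ∪ S2) ∩ S3| = 21.
|(S1 ∪ S2) △ S3| = 105 + 56 − 42 = 119.00.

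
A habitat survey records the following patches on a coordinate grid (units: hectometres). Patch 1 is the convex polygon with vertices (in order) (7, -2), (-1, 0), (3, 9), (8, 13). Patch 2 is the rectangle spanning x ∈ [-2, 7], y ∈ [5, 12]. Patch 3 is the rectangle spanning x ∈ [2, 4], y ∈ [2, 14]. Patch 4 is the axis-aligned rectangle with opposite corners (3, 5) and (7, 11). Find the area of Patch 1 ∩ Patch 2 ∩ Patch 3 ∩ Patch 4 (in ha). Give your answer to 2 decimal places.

4.40

The intersection is the polygon with vertices (4,5), (3,5), (3,9), (4,9.8).
By the shoelace formula its area is 4.40.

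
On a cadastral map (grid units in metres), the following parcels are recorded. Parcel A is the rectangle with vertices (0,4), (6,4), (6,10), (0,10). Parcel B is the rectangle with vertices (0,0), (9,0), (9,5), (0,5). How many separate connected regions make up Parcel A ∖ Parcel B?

1

Parcel A ∖ Parcel B is a single connected region.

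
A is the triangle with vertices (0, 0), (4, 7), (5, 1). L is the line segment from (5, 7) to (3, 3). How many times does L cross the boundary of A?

The segment meets the boundary at (4.25,5.5).

1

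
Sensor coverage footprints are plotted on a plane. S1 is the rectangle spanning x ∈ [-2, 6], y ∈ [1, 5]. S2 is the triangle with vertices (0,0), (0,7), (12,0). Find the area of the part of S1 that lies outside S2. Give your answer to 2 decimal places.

|S1| = 32, |S1∩S2| = 22.0714.
|S1 ∖ S2| = |S1| − |S1∩S2| = 32 − 22.0714 = 9.93.

9.93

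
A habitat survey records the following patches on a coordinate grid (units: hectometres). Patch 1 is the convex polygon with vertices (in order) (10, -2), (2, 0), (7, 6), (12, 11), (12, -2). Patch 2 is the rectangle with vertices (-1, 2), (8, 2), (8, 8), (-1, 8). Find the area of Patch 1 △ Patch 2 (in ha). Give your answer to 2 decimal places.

|Patch 1| = 69.5, |Patch 2| = 54, |Patch 1∩Patch 2| = 11.1667.
|Patch 1 △ Patch 2| = |Patch 1| + |Patch 2| − 2·|Patch 1∩Patch 2| = 69.5 + 54 − 22.3333 = 101.17.

101.17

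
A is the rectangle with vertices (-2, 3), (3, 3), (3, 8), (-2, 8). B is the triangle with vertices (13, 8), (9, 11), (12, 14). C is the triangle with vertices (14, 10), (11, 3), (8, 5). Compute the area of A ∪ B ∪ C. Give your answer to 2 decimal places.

By inclusion–exclusion:
Individual areas: |A| = 25, |B| = 10.5, |C| = 13.5.
|A∩B| = 0.
|A∩C| = 0.
|B∩C| = 0.3302.
|A∩B∩C| = 0.
|A ∪ B ∪ C| = 49 − 0.3302 + 0 = 48.67.

48.67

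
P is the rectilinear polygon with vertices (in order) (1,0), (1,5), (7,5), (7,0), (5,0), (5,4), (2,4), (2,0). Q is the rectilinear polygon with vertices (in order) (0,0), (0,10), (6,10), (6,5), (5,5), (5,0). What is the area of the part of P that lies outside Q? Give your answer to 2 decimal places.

|P| = 18, |P∩Q| = 8.
|P ∖ Q| = |P| − |P∩Q| = 18 − 8 = 10.00.

10.00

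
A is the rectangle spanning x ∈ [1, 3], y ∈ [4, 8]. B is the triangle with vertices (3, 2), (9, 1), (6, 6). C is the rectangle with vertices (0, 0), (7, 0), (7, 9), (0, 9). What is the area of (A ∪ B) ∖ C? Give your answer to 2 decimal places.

|A ∪ B| = 21.5.
|(A ∪ B) ∩ C| = 18.5.
|(A ∪ B) ∖ C| = 21.5 − 18.5 = 3.00.

3.00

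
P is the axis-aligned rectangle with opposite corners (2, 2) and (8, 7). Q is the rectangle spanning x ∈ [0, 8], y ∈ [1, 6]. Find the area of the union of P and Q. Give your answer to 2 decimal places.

By inclusion–exclusion:
Individual areas: |P| = 30, |Q| = 40.
|P∩Q|: x∈[2,8], y∈[2,6] → 6·4 = 24.
|P ∪ Q| = 70 − 24 = 46.00.

46.00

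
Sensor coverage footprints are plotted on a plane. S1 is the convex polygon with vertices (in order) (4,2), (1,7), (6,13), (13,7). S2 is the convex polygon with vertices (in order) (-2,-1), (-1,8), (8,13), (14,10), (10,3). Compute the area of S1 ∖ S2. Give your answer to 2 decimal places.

1.75

|S1| = 66, |S1∩S2| = 64.2508.
|S1 ∖ S2| = |S1| − |S1∩S2| = 66 − 64.2508 = 1.75.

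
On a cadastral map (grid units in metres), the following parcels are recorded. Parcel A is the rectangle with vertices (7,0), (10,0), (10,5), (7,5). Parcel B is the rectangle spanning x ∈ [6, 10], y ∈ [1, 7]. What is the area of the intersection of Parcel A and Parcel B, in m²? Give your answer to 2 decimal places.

12.00

|Parcel A∩Parcel B|: x∈[7,10], y∈[1,5] → 3·4 = 12.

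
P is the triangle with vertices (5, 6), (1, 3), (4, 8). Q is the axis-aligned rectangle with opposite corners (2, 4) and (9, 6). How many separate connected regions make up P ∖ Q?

P ∖ Q splits into 2 disjoint pieces (area 0.5, area 2.2).

2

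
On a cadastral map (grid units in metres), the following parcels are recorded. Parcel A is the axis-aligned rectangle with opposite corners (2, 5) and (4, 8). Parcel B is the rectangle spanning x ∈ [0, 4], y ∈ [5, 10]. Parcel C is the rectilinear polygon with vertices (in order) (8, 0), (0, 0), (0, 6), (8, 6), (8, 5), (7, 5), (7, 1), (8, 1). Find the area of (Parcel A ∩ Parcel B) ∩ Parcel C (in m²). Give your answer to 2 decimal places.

The region (Parcel A ∩ Parcel B) ∩ Parcel C is the polygon with vertices (2,5), (2,6), (4,6), (4,5).
By the shoelace formula its area is 2.00.

2.00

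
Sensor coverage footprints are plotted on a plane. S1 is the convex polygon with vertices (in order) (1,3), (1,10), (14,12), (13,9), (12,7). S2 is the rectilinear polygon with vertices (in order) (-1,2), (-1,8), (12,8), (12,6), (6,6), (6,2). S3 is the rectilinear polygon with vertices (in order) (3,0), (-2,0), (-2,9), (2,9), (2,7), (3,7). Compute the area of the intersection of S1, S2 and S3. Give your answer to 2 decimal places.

The intersection is the polygon with vertices (2,8), (2,7), (3,7), (3,3.727), (1,3), (1,8).
By the shoelace formula its area is 8.27.

8.27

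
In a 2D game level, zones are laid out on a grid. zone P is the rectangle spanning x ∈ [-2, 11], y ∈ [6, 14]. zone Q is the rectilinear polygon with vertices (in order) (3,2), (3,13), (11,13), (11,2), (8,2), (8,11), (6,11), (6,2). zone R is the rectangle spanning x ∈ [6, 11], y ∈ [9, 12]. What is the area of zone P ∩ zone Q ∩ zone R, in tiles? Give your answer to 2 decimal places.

11.00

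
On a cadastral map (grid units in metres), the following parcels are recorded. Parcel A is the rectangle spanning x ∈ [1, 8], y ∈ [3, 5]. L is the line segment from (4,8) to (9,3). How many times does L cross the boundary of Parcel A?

2

The segment meets the boundary at (8,4), (7,5).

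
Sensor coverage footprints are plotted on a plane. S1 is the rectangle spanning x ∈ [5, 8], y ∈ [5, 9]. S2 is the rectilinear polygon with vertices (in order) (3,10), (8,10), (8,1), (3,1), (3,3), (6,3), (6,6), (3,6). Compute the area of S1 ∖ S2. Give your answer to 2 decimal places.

|S1| = 12, |S1∩S2| = 11.
|S1 ∖ S2| = |S1| − |S1∩S2| = 12 − 11 = 1.00.

1.00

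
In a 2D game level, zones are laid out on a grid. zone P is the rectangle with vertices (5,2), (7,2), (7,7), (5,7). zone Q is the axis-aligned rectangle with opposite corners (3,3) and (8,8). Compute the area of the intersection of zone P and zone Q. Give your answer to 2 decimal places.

8.00

|zone P∩zone Q|: x∈[5,7], y∈[3,7] → 2·4 = 8.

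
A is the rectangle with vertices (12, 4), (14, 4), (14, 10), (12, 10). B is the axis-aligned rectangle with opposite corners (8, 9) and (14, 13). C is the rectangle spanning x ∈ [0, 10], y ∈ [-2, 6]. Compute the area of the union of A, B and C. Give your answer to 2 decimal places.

114.00

By inclusion–exclusion:
Individual areas: |A| = 12, |B| = 24, |C| = 80.
|A∩B|: x∈[12,14], y∈[9,10] → 2·1 = 2.
|A∩C| = 0 (no overlap).
|B∩C| = 0 (no overlap).
|A∩B∩C| = 0.
|A ∪ B ∪ C| = 116 − 2 + 0 = 114.00.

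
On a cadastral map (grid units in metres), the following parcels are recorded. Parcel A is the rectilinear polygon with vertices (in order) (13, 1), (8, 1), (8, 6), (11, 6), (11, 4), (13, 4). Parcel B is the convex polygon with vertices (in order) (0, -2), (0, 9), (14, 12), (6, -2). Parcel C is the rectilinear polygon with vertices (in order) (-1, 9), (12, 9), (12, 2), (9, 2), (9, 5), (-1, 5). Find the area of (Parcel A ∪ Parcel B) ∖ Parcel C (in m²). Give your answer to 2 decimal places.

81.00

|Parcel A ∪ Parcel B| = 134.2143.
|(Parcel A ∪ Parcel B) ∩ Parcel C| = 53.2143.
|(Parcel A ∪ Parcel B) ∖ Parcel C| = 134.2143 − 53.2143 = 81.00.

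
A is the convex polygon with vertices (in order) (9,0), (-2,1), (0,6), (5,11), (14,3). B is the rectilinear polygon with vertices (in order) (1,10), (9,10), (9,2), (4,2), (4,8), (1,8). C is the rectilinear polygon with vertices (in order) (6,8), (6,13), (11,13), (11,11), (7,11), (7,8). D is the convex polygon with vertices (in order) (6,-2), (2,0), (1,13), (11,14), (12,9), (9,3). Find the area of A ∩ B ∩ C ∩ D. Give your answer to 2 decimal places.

1.66

The intersection is the polygon with vertices (7,9.222), (7,8), (6,8), (6,10), (6.125,10).
By the shoelace formula its area is 1.66.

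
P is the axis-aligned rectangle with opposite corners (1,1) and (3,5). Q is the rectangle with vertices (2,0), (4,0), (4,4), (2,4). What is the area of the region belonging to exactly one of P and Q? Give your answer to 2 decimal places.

|P∩Q|: x∈[2,3], y∈[1,4] → 1·3 = 3.
|P △ Q| = |P| + |Q| − 2·|P∩Q| = 8 + 8 − 6 = 10.00.

10.00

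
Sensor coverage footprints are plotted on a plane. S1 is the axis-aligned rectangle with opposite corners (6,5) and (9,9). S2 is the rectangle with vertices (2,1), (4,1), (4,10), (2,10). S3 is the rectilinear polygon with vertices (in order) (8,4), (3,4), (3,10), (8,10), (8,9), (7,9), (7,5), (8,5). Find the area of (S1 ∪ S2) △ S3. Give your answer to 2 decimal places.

|S1 ∪ S2| = 30.
|(S1 ∪ S2) ∩ S3| = 10.
|(S1 ∪ S2) △ S3| = 30 + 26 − 20 = 36.00.

36.00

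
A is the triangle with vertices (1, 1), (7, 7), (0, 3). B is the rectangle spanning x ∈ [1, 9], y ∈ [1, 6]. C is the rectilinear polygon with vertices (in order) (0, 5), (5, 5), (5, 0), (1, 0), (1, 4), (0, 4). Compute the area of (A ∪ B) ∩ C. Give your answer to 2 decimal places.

16.00

The region (A ∪ B) ∩ C is the polygon with vertices (1,1), (1,3.571), (1,4), (1,5), (5,5), (5,1).
By the shoelace formula its area is 16.00.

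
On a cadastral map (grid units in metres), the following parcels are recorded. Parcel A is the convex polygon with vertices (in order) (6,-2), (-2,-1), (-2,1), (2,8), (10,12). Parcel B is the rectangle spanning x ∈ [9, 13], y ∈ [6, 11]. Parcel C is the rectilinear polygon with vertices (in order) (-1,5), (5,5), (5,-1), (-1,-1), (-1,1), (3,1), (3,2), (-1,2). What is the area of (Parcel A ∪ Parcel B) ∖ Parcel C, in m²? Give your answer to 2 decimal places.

|Parcel A ∪ Parcel B| = 109.1071.
|(Parcel A ∪ Parcel B) ∩ Parcel C| = 30.5536.
|(Parcel A ∪ Parcel B) ∖ Parcel C| = 109.1071 − 30.5536 = 78.55.

78.55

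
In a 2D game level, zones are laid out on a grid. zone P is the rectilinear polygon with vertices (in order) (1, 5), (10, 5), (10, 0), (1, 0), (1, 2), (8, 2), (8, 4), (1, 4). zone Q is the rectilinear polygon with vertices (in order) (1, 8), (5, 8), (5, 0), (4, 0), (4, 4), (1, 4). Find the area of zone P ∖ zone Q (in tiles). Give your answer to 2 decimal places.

25.00

|zone P| = 31, |zone P∩zone Q| = 6.
|zone P ∖ zone Q| = |zone P| − |zone P∩zone Q| = 31 − 6 = 25.00.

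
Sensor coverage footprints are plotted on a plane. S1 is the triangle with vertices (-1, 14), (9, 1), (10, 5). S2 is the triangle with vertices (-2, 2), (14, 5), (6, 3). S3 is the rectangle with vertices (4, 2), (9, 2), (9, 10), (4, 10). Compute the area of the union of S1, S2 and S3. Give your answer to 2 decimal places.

By inclusion–exclusion:
Individual areas: |S1| = 26.5, |S2| = 4, |S3| = 40.
|S1∩S2| = 0.9347.
|S1∩S3| = 17.6836.
|S2∩S3| = 2.0938.
|S1∩S2∩S3| = 0.7131.
|S1 ∪ S2 ∪ S3| = 70.5 − 20.7121 + 0.7131 = 50.50.

50.50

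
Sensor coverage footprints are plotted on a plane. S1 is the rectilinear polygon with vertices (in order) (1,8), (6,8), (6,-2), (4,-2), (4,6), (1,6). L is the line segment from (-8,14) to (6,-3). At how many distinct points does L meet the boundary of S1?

The segment meets the boundary at (5.176,-2), (4,-0.571).

2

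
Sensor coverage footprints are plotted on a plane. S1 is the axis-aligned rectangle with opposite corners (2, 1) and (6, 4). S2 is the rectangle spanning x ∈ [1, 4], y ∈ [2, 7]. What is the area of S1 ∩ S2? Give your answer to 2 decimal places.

4.00

|S1∩S2|: x∈[2,4], y∈[2,4] → 2·2 = 4.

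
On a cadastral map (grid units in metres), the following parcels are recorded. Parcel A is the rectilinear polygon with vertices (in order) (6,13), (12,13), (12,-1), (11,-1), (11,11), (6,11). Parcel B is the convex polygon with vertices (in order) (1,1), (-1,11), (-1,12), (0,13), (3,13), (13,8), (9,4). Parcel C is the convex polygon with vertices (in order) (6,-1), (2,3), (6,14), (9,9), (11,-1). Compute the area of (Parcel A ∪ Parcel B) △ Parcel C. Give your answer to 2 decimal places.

100.86

|Parcel A ∪ Parcel B| = 122.
|(Parcel A ∪ Parcel B) ∩ Parcel C| = 49.3205.
|(Parcel A ∪ Parcel B) △ Parcel C| = 122 + 77.5 − 98.641 = 100.86.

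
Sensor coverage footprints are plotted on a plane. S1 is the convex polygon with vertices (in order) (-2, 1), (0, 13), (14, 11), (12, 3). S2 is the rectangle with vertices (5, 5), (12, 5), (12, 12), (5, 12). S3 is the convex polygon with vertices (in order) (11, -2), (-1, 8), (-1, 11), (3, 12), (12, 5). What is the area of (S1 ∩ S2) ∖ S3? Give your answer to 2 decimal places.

28.16

|S1 ∩ S2| = 47.2143.
|(S1 ∩ S2) ∩ S3| = 19.0556.
|(S1 ∩ S2) ∖ S3| = 47.2143 − 19.0556 = 28.16.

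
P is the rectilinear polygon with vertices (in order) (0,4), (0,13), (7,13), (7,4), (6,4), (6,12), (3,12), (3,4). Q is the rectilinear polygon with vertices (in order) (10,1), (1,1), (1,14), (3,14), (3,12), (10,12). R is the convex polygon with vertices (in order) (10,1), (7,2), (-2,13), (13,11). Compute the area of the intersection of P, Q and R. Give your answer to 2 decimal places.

16.58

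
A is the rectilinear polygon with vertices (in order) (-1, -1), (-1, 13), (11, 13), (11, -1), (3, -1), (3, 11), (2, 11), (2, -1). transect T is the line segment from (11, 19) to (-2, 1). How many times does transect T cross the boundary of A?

4

The segment meets the boundary at (-1,2.385), (2,6.538), (3,7.923), (6.667,13).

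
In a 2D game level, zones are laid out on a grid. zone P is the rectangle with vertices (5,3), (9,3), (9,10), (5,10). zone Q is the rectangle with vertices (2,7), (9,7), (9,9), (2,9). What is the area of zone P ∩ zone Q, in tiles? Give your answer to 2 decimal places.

8.00

|zone P∩zone Q|: x∈[5,9], y∈[7,9] → 4·2 = 8.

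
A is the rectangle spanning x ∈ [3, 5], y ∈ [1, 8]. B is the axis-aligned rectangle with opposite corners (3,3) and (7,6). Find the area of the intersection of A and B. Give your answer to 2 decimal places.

|A∩B|: x∈[3,5], y∈[3,6] → 2·3 = 6.

6.00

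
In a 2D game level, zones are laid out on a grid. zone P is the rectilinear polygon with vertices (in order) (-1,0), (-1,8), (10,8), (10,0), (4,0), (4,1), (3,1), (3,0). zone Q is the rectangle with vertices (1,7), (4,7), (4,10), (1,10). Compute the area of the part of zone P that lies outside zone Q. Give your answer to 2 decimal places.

|zone P| = 87, |zone P∩zone Q| = 3.
|zone P ∖ zone Q| = |zone P| − |zone P∩zone Q| = 87 − 3 = 84.00.

84.00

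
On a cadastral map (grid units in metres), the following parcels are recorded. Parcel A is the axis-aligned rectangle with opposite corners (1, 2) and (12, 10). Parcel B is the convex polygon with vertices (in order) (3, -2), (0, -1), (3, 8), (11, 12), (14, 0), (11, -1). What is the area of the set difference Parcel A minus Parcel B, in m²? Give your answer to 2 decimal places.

14.50

|Parcel A| = 88, |Parcel A∩Parcel B| = 73.5.
|Parcel A ∖ Parcel B| = |Parcel A| − |Parcel A∩Parcel B| = 88 − 73.5 = 14.50.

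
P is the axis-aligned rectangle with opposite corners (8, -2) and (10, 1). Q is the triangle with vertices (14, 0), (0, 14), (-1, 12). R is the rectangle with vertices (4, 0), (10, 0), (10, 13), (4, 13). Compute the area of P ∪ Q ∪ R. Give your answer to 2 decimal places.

94.60

By inclusion–exclusion:
Individual areas: |P| = 6, |Q| = 21, |R| = 78.
|P∩Q| = 0.
|P∩R|: x∈[8,10], y∈[0,1] → 2·1 = 2.
|Q∩R| = 8.4.
|P∩Q∩R| = 0.
|P ∪ Q ∪ R| = 105 − 10.4 + 0 = 94.60.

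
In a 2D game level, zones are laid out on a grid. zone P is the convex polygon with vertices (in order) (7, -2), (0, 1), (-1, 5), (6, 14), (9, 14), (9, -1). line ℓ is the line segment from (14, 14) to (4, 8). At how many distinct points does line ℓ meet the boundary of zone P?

1

The segment meets the boundary at (9,11).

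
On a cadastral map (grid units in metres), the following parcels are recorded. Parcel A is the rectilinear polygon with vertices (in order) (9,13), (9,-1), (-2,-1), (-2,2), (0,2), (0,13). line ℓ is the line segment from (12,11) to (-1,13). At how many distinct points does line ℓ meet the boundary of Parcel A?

2

The segment meets the boundary at (0,12.846), (9,11.462).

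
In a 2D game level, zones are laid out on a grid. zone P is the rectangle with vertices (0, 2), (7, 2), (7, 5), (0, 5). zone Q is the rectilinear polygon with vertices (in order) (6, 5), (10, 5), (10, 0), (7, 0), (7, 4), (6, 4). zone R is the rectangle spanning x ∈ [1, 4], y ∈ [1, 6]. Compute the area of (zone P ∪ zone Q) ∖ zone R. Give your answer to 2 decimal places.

|zone P ∪ zone Q| = 36.
|(zone P ∪ zone Q) ∩ zone R| = 9.
|(zone P ∪ zone Q) ∖ zone R| = 36 − 9 = 27.00.

27.00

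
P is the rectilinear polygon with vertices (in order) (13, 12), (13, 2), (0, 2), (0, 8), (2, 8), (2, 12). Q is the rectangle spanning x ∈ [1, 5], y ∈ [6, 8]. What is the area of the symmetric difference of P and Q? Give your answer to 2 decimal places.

|P| = 122, |Q| = 8, |P∩Q| = 8.
|P △ Q| = |P| + |Q| − 2·|P∩Q| = 122 + 8 − 16 = 114.00.

114.00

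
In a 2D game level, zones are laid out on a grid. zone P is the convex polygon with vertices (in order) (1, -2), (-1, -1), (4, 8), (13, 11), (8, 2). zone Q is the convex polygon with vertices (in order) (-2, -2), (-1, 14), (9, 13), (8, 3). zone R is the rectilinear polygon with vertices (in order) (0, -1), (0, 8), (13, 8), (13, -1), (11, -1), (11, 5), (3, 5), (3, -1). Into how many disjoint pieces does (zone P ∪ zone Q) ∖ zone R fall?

(zone P ∪ zone Q) ∖ zone R splits into 2 disjoint pieces (area 80.0086, area 24.6429).

2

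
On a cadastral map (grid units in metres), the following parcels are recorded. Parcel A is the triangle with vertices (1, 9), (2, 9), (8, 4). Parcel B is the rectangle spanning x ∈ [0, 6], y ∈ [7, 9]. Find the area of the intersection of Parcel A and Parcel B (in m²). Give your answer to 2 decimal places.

The intersection is the polygon with vertices (2,9), (4.4,7), (3.8,7), (1,9).
By the shoelace formula its area is 1.60.

1.60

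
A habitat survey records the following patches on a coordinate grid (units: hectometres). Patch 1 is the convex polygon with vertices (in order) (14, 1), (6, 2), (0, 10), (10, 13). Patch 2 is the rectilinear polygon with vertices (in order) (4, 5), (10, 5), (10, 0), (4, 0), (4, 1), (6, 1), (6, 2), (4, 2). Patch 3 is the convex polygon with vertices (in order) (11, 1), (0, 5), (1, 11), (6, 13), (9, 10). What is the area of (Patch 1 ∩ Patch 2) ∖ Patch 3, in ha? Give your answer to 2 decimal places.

|Patch 1 ∩ Patch 2| = 16.3333.
|(Patch 1 ∩ Patch 2) ∩ Patch 3| = 14.5856.
|(Patch 1 ∩ Patch 2) ∖ Patch 3| = 16.3333 − 14.5856 = 1.75.

1.75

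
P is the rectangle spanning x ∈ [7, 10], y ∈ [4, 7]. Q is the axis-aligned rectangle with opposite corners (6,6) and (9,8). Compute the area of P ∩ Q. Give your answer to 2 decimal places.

|P∩Q|: x∈[7,9], y∈[6,7] → 2·1 = 2.

2.00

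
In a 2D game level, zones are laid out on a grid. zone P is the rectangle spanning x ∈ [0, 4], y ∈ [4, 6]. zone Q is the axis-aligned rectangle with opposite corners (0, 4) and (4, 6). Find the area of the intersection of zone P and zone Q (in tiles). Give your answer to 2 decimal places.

|zone P∩zone Q|: x∈[0,4], y∈[4,6] → 4·2 = 8.

8.00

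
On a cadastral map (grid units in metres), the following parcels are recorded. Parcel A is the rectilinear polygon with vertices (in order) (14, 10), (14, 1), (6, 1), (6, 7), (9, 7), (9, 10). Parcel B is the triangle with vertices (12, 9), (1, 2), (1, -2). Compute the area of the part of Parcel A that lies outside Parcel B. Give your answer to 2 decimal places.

56.46

|Parcel A| = 63, |Parcel A∩Parcel B| = 6.539.
|Parcel A ∖ Parcel B| = |Parcel A| − |Parcel A∩Parcel B| = 63 − 6.539 = 56.46.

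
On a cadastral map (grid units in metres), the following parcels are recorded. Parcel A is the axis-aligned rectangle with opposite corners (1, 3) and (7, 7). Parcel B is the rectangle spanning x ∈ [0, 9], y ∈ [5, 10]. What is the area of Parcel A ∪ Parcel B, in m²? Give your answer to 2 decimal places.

By inclusion–exclusion:
Individual areas: |Parcel A| = 24, |Parcel B| = 45.
|Parcel A∩Parcel B|: x∈[1,7], y∈[5,7] → 6·2 = 12.
|Parcel A ∪ Parcel B| = 69 − 12 = 57.00.

57.00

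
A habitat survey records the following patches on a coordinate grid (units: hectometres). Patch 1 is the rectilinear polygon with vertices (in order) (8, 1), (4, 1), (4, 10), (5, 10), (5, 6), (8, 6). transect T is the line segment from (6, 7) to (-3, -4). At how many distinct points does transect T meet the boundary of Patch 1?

2

The segment meets the boundary at (4,4.556), (5.182,6).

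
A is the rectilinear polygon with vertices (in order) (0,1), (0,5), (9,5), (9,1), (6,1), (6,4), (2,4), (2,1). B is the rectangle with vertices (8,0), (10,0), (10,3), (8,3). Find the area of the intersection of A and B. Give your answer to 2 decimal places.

The intersection is the polygon with vertices (9,1), (8,1), (8,3), (9,3).
By the shoelace formula its area is 2.00.

2.00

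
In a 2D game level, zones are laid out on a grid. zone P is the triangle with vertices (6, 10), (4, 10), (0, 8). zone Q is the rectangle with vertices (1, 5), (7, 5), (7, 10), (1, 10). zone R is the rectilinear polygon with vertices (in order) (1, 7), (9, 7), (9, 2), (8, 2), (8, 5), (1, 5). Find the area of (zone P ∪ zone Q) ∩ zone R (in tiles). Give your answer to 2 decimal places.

The region (zone P ∪ zone Q) ∩ zone R is the polygon with vertices (7,5), (1,5), (1,7), (7,7).
By the shoelace formula its area is 12.00.

12.00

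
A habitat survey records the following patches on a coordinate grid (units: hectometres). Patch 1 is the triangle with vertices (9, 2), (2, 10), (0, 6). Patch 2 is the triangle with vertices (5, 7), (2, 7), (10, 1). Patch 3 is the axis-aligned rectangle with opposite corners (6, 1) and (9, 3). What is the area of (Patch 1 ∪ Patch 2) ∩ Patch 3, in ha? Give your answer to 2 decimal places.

0.96

The region (Patch 1 ∪ Patch 2) ∩ Patch 3 is the polygon with vertices (9,2.2), (9,1.75), (8.182,2.364), (6.75,3), (8.333,3).
By the shoelace formula its area is 0.96.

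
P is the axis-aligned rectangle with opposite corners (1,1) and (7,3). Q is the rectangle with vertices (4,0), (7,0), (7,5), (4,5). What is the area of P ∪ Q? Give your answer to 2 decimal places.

By inclusion–exclusion:
Individual areas: |P| = 12, |Q| = 15.
|P∩Q|: x∈[4,7], y∈[1,3] → 3·2 = 6.
|P ∪ Q| = 27 − 6 = 21.00.

21.00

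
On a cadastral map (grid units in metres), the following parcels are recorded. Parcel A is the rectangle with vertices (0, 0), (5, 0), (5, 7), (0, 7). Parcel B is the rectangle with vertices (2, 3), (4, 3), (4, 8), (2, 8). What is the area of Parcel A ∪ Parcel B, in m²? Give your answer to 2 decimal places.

By inclusion–exclusion:
Individual areas: |Parcel A| = 35, |Parcel B| = 10.
|Parcel A∩Parcel B|: x∈[2,4], y∈[3,7] → 2·4 = 8.
|Parcel A ∪ Parcel B| = 45 − 8 = 37.00.

37.00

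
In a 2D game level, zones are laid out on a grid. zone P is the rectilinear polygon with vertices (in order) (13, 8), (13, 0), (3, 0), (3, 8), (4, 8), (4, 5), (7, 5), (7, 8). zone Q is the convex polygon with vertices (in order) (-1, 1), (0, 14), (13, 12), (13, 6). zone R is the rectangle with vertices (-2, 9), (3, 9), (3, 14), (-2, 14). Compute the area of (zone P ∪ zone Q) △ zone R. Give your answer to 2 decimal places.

|zone P ∪ zone Q| = 169.6429.
|(zone P ∪ zone Q) ∩ zone R| = 15.2692.
|(zone P ∪ zone Q) △ zone R| = 169.6429 + 25 − 30.5385 = 164.10.

164.10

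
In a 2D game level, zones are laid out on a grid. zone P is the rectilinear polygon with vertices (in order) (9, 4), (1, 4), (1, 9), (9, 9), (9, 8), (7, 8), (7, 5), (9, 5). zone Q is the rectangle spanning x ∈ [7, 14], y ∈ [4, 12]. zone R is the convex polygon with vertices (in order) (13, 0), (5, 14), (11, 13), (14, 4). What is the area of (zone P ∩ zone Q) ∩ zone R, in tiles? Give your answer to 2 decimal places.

The region (zone P ∩ zone Q) ∩ zone R is the polygon with vertices (8.429,8), (7.857,9), (9,9), (9,8).
By the shoelace formula its area is 0.86.

0.86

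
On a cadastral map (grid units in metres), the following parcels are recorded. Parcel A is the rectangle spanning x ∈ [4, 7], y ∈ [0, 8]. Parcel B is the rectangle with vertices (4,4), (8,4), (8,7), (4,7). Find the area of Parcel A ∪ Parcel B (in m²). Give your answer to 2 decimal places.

By inclusion–exclusion:
Individual areas: |Parcel A| = 24, |Parcel B| = 12.
|Parcel A∩Parcel B|: x∈[4,7], y∈[4,7] → 3·3 = 9.
|Parcel A ∪ Parcel B| = 36 − 9 = 27.00.

27.00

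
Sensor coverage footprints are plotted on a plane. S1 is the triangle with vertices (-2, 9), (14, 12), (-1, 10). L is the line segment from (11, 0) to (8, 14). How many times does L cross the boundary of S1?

The segment meets the boundary at (8.583,11.278), (8.644,10.996).

2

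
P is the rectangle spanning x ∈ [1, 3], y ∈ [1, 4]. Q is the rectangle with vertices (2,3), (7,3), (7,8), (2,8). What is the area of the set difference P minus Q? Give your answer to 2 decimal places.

5.00

|P∩Q|: x∈[2,3], y∈[3,4] → 1·1 = 1.
|P| = 6.
|P ∖ Q| = |P| − |P∩Q| = 6 − 1 = 5.00.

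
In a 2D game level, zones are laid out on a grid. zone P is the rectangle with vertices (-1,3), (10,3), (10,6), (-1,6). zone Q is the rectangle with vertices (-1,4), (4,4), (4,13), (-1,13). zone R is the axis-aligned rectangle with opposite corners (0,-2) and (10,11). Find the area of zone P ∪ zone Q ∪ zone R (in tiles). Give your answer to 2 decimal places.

By inclusion–exclusion:
Individual areas: |zone P| = 33, |zone Q| = 45, |zone R| = 130.
|zone P∩zone Q|: x∈[-1,4], y∈[4,6] → 5·2 = 10.
|zone P∩zone R|: x∈[0,10], y∈[3,6] → 10·3 = 30.
|zone Q∩zone R|: x∈[0,4], y∈[4,11] → 4·7 = 28.
|zone P∩zone Q∩zone R| = 8.
|zone P ∪ zone Q ∪ zone R| = 208 − 68 + 8 = 148.00.

148.00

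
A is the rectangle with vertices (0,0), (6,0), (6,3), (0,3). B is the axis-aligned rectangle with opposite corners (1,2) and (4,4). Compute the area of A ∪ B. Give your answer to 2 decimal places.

By inclusion–exclusion:
Individual areas: |A| = 18, |B| = 6.
|A∩B|: x∈[1,4], y∈[2,3] → 3·1 = 3.
|A ∪ B| = 24 − 3 = 21.00.

21.00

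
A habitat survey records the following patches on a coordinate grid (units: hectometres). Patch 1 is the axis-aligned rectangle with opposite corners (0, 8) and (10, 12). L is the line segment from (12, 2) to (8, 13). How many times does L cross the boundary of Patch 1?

The segment meets the boundary at (8.364,12), (9.818,8).

2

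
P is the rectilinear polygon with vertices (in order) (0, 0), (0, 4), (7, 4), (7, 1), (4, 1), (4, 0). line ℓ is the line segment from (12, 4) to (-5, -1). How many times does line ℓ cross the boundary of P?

The segment meets the boundary at (0,0.471), (7,2.529).

2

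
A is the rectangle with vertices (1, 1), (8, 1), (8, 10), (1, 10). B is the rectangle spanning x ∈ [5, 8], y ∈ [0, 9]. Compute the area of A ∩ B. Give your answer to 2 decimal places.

|A∩B|: x∈[5,8], y∈[1,9] → 3·8 = 24.

24.00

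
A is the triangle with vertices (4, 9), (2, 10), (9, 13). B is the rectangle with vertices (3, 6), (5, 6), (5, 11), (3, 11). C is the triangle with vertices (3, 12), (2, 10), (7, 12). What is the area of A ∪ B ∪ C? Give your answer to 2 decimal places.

By inclusion–exclusion:
Individual areas: |A| = 6.5, |B| = 10, |C| = 4.
|A∩B| = 2.969.
|A∩C| = 0.3333.
|B∩C| = 0.45.
|A∩B∩C| = 0.069.
|A ∪ B ∪ C| = 20.5 − 3.7524 + 0.069 = 16.82.

16.82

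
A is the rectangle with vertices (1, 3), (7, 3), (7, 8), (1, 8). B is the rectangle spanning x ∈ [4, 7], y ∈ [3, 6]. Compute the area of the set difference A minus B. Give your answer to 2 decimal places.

|A∩B|: x∈[4,7], y∈[3,6] → 3·3 = 9.
|A| = 30.
|A ∖ B| = |A| − |A∩B| = 30 − 9 = 21.00.

21.00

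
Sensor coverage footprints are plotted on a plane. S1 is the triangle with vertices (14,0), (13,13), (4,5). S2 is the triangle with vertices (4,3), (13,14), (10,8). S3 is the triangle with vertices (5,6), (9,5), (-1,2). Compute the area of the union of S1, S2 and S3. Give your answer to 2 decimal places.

By inclusion–exclusion:
Individual areas: |S1| = 62.5, |S2| = 10.5, |S3| = 11.
|S1∩S2| = 9.1113.
|S1∩S3| = 4.7828.
|S2∩S3| = 1.1889.
|S1∩S2∩S3| = 0.949.
|S1 ∪ S2 ∪ S3| = 84 − 15.083 + 0.949 = 69.87.

69.87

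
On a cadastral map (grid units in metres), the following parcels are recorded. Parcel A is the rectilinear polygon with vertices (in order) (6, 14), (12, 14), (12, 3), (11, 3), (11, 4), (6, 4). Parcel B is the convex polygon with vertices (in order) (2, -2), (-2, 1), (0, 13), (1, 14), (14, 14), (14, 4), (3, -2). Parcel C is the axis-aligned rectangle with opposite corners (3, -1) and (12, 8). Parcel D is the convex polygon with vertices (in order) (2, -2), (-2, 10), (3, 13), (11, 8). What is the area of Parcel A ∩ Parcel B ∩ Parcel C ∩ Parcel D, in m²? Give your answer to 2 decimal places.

The intersection is the polygon with vertices (6,4), (6,8), (11,8), (7.4,4).
By the shoelace formula its area is 12.80.

12.80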